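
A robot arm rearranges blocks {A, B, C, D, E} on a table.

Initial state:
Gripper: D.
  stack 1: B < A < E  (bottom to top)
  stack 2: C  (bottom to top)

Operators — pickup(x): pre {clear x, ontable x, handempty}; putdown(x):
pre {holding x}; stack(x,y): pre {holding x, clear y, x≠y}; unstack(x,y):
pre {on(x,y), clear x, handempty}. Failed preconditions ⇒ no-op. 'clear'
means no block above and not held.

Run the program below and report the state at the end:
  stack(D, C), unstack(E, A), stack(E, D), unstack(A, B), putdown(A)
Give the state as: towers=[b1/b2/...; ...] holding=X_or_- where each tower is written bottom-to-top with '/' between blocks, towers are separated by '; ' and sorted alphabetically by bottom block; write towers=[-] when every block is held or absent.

step 1 (stack(D, C)): towers=[B/A/E; C/D] holding=-
step 2 (unstack(E, A)): towers=[B/A; C/D] holding=E
step 3 (stack(E, D)): towers=[B/A; C/D/E] holding=-
step 4 (unstack(A, B)): towers=[B; C/D/E] holding=A
step 5 (putdown(A)): towers=[A; B; C/D/E] holding=-

towers=[A; B; C/D/E] holding=-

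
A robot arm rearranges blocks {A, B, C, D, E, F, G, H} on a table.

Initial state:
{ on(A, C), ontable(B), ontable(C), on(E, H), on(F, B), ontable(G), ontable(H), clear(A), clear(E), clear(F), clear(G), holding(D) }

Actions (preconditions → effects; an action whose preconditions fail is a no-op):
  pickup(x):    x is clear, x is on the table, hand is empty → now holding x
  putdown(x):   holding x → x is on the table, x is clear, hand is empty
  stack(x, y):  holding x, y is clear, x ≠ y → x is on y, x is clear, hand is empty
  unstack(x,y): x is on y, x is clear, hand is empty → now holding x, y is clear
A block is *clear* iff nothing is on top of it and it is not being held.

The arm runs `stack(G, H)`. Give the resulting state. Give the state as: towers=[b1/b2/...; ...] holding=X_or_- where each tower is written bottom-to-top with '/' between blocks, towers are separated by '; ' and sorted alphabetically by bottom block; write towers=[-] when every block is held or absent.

before: towers=[B/F; C/A; G; H/E] holding=D
pre[stack(G, H)]: holding(G) ✗, clear(H) ✗, G≠H ✓
holding(G), clear(H) unmet → stack(G, H) is a no-op
after:  towers=[B/F; C/A; G; H/E] holding=D

towers=[B/F; C/A; G; H/E] holding=D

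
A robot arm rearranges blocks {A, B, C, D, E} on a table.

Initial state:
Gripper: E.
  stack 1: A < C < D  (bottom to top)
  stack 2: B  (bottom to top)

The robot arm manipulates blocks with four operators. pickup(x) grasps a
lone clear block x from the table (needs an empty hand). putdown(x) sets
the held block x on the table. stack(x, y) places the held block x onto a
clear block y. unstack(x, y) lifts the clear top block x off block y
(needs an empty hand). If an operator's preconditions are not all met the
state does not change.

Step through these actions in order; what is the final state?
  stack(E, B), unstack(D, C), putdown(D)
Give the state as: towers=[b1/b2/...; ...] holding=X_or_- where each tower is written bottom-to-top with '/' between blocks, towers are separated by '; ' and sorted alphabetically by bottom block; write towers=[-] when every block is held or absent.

step 1 (stack(E, B)): towers=[A/C/D; B/E] holding=-
step 2 (unstack(D, C)): towers=[A/C; B/E] holding=D
step 3 (putdown(D)): towers=[A/C; B/E; D] holding=-

towers=[A/C; B/E; D] holding=-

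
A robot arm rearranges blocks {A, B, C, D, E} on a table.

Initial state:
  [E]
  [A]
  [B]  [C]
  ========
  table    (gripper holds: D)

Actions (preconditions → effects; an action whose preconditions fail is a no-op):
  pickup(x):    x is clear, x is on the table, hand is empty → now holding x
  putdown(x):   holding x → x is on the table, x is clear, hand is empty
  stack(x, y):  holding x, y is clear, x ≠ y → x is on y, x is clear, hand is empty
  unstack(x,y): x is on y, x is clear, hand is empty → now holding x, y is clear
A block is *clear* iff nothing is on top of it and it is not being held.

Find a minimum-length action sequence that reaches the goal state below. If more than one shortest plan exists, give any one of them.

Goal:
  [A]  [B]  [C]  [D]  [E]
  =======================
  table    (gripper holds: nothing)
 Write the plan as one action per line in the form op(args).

putdown(D)
unstack(E, A)
putdown(E)
unstack(A, B)
putdown(A)

step 1 (putdown(D)): towers=[B/A/E; C; D] holding=-
step 2 (unstack(E, A)): towers=[B/A; C; D] holding=E
step 3 (putdown(E)): towers=[B/A; C; D; E] holding=-
step 4 (unstack(A, B)): towers=[B; C; D; E] holding=A
step 5 (putdown(A)): towers=[A; B; C; D; E] holding=-
goal check: towers=[A; B; C; D; E] holding=- — reached (length 5, optimal by BFS)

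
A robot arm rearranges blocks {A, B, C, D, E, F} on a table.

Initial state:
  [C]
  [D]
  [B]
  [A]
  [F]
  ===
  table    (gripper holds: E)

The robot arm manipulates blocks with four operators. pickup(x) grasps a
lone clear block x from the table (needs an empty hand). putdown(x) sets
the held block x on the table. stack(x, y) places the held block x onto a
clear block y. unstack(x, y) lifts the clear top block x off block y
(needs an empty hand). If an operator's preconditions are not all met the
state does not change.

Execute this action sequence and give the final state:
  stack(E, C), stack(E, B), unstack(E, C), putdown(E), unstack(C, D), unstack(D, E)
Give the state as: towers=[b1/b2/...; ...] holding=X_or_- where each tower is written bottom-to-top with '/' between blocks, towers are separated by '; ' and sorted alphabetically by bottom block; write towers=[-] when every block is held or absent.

step 1 (stack(E, C)): towers=[F/A/B/D/C/E] holding=-
step 2 (stack(E, B)) [no-op]: towers=[F/A/B/D/C/E] holding=-
step 3 (unstack(E, C)): towers=[F/A/B/D/C] holding=E
step 4 (putdown(E)): towers=[E; F/A/B/D/C] holding=-
step 5 (unstack(C, D)): towers=[E; F/A/B/D] holding=C
step 6 (unstack(D, E)) [no-op]: towers=[E; F/A/B/D] holding=C

towers=[E; F/A/B/D] holding=C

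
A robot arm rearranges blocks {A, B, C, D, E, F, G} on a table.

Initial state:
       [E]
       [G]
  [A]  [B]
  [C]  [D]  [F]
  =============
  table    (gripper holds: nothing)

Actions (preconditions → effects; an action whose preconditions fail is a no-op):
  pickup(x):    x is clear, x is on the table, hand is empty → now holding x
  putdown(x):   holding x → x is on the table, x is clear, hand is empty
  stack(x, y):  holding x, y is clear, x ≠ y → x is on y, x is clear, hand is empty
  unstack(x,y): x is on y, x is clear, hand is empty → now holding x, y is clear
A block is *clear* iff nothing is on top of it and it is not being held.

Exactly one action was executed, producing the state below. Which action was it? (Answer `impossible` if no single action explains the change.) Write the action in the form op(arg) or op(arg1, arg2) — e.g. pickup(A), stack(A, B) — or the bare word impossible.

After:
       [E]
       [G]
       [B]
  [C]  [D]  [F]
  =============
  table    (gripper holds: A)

unstack(A, C)

target: towers=[C; D/B/G/E; F] holding=A
         pickup(F) → towers=[C/A; D/B/G/E] holding=F
     unstack(A, C) → towers=[C; D/B/G/E; F] holding=A  ← match
     unstack(E, G) → towers=[C/A; D/B/G; F] holding=E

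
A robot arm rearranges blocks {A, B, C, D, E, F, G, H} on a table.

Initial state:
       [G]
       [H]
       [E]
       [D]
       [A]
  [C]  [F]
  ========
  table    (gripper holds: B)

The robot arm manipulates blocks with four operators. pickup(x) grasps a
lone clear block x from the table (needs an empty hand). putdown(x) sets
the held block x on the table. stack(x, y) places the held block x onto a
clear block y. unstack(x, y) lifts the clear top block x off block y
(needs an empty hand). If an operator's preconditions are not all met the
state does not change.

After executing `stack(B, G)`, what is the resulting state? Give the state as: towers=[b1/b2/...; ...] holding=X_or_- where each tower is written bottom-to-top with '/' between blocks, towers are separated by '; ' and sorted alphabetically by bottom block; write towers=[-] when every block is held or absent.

before: towers=[C; F/A/D/E/H/G] holding=B
pre[stack(B, G)]: holding(B) ✓, clear(G) ✓, B≠G ✓
all met → apply stack(B, G)
after:  towers=[C; F/A/D/E/H/G/B] holding=-

towers=[C; F/A/D/E/H/G/B] holding=-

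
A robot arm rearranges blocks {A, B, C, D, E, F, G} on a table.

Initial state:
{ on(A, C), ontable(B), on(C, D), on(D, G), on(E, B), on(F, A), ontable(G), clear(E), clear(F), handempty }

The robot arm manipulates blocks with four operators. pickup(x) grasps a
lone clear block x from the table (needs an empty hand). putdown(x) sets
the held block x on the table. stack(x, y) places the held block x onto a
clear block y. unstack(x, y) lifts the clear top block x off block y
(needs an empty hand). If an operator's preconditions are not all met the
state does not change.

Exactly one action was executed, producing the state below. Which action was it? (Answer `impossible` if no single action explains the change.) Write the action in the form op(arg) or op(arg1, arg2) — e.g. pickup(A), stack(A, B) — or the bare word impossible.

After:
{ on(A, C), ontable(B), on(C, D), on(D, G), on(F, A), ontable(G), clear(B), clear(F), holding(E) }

target: towers=[B; G/D/C/A/F] holding=E
     unstack(F, A) → towers=[B/E; G/D/C/A] holding=F
     unstack(E, B) → towers=[B; G/D/C/A/F] holding=E  ← match

unstack(E, B)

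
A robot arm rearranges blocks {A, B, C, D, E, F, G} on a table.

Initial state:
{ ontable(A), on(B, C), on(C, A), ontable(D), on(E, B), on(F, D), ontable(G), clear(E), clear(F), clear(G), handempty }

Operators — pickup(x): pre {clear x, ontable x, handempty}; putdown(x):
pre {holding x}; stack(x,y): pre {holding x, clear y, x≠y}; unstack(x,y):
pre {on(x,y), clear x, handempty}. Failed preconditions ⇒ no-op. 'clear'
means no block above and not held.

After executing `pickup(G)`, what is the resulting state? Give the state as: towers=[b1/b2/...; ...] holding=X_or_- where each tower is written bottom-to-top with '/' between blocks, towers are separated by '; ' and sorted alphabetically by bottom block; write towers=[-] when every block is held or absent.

towers=[A/C/B/E; D/F] holding=G

before: towers=[A/C/B/E; D/F; G] holding=-
pre[pickup(G)]: clear(G) ok, ontable(G) ok, handempty ok
all met → apply pickup(G)
after:  towers=[A/C/B/E; D/F] holding=G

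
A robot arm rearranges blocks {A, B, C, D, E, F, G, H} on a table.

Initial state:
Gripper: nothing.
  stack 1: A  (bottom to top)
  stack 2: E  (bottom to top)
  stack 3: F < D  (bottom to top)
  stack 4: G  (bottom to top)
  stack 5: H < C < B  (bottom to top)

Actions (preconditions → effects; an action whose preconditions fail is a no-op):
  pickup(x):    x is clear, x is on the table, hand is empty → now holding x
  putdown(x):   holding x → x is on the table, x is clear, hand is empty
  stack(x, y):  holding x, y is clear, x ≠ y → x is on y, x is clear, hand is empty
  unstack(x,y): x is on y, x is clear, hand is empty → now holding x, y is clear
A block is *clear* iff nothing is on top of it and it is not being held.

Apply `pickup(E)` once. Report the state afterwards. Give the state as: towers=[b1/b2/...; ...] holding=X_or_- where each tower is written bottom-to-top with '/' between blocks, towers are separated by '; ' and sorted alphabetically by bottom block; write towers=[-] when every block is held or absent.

towers=[A; F/D; G; H/C/B] holding=E

before: towers=[A; E; F/D; G; H/C/B] holding=-
pre[pickup(E)]: clear(E) ok, ontable(E) ok, handempty ok
all met → apply pickup(E)
after:  towers=[A; F/D; G; H/C/B] holding=E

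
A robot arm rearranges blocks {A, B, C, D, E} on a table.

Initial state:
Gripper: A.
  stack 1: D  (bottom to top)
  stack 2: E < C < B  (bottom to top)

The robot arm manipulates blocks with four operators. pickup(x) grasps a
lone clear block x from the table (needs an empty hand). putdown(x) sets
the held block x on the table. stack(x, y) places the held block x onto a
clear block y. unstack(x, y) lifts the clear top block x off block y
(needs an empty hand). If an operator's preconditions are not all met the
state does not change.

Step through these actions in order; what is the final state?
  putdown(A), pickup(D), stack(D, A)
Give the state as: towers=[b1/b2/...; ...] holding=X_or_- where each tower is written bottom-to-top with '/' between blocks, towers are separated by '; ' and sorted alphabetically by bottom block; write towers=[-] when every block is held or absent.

towers=[A/D; E/C/B] holding=-

step 1 (putdown(A)): towers=[A; D; E/C/B] holding=-
step 2 (pickup(D)): towers=[A; E/C/B] holding=D
step 3 (stack(D, A)): towers=[A/D; E/C/B] holding=-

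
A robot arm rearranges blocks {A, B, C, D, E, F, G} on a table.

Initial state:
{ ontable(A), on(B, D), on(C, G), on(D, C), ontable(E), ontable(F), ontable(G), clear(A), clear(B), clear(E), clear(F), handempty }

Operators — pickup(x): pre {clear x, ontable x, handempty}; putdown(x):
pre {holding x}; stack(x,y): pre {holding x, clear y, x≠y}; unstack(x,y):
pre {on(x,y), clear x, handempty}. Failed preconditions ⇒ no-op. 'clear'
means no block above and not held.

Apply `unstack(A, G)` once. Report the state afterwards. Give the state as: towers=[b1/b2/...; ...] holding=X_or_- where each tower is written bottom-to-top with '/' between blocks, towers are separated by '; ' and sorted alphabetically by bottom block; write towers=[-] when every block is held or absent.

before: towers=[A; E; F; G/C/D/B] holding=-
pre[unstack(A, G)]: on(A,G) ✗, clear(A) ✓, handempty ✓
on(A,G) unmet → unstack(A, G) is a no-op
after:  towers=[A; E; F; G/C/D/B] holding=-

towers=[A; E; F; G/C/D/B] holding=-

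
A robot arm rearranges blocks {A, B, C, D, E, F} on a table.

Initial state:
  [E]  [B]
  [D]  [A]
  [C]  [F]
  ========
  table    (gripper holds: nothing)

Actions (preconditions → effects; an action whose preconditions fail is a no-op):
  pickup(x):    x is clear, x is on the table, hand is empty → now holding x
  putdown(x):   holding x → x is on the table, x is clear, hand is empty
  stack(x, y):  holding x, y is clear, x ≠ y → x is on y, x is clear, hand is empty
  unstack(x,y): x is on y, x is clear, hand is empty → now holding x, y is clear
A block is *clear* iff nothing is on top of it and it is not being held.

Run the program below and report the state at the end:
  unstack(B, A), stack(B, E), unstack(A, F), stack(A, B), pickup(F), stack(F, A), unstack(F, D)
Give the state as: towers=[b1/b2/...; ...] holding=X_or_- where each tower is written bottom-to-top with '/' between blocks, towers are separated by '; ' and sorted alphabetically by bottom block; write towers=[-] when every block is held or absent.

towers=[C/D/E/B/A/F] holding=-

step 1 (unstack(B, A)): towers=[C/D/E; F/A] holding=B
step 2 (stack(B, E)): towers=[C/D/E/B; F/A] holding=-
step 3 (unstack(A, F)): towers=[C/D/E/B; F] holding=A
step 4 (stack(A, B)): towers=[C/D/E/B/A; F] holding=-
step 5 (pickup(F)): towers=[C/D/E/B/A] holding=F
step 6 (stack(F, A)): towers=[C/D/E/B/A/F] holding=-
step 7 (unstack(F, D)) [no-op]: towers=[C/D/E/B/A/F] holding=-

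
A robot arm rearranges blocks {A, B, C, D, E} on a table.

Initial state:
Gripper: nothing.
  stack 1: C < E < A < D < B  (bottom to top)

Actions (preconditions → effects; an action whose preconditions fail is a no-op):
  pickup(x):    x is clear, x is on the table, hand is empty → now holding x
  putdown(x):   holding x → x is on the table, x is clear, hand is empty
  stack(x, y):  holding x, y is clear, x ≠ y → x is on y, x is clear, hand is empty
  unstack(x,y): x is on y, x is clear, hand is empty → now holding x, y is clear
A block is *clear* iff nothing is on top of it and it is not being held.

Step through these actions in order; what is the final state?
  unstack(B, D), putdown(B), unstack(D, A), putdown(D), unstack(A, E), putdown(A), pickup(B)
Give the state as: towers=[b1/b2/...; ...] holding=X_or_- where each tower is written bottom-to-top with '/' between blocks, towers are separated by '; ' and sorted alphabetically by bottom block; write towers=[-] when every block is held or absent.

towers=[A; C/E; D] holding=B

step 1 (unstack(B, D)): towers=[C/E/A/D] holding=B
step 2 (putdown(B)): towers=[B; C/E/A/D] holding=-
step 3 (unstack(D, A)): towers=[B; C/E/A] holding=D
step 4 (putdown(D)): towers=[B; C/E/A; D] holding=-
step 5 (unstack(A, E)): towers=[B; C/E; D] holding=A
step 6 (putdown(A)): towers=[A; B; C/E; D] holding=-
step 7 (pickup(B)): towers=[A; C/E; D] holding=B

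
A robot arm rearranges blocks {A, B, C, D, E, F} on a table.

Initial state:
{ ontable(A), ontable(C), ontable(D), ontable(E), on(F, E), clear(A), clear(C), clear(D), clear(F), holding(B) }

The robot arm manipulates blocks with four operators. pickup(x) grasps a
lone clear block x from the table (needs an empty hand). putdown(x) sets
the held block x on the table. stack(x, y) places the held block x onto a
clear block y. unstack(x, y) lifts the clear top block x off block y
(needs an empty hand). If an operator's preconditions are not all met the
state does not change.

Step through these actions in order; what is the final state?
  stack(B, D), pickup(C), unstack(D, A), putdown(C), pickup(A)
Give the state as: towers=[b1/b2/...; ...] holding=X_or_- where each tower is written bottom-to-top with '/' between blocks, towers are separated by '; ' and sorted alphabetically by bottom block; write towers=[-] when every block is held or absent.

towers=[C; D/B; E/F] holding=A

step 1 (stack(B, D)): towers=[A; C; D/B; E/F] holding=-
step 2 (pickup(C)): towers=[A; D/B; E/F] holding=C
step 3 (unstack(D, A)) [no-op]: towers=[A; D/B; E/F] holding=C
step 4 (putdown(C)): towers=[A; C; D/B; E/F] holding=-
step 5 (pickup(A)): towers=[C; D/B; E/F] holding=A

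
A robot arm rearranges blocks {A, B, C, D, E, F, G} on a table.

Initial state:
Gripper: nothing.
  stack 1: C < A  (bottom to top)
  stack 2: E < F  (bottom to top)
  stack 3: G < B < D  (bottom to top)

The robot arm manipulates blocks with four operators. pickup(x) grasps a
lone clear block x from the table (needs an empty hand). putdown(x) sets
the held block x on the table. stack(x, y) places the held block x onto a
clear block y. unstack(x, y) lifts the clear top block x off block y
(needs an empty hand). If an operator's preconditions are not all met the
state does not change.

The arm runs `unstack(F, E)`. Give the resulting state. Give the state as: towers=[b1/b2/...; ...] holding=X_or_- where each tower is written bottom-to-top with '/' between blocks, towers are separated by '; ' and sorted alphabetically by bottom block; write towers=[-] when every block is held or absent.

before: towers=[C/A; E/F; G/B/D] holding=-
pre[unstack(F, E)]: on(F,E) ✓, clear(F) ✓, handempty ✓
all met → apply unstack(F, E)
after:  towers=[C/A; E; G/B/D] holding=F

towers=[C/A; E; G/B/D] holding=F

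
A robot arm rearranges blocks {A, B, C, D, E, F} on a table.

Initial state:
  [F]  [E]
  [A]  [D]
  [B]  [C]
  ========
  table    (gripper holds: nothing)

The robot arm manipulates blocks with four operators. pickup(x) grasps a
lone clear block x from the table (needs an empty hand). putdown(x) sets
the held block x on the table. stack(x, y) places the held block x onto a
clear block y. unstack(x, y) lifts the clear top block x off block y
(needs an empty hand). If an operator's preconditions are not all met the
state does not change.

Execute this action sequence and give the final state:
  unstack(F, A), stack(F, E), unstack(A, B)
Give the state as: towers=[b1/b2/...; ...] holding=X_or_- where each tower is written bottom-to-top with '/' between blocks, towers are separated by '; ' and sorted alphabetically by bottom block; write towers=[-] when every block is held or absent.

towers=[B; C/D/E/F] holding=A

step 1 (unstack(F, A)): towers=[B/A; C/D/E] holding=F
step 2 (stack(F, E)): towers=[B/A; C/D/E/F] holding=-
step 3 (unstack(A, B)): towers=[B; C/D/E/F] holding=A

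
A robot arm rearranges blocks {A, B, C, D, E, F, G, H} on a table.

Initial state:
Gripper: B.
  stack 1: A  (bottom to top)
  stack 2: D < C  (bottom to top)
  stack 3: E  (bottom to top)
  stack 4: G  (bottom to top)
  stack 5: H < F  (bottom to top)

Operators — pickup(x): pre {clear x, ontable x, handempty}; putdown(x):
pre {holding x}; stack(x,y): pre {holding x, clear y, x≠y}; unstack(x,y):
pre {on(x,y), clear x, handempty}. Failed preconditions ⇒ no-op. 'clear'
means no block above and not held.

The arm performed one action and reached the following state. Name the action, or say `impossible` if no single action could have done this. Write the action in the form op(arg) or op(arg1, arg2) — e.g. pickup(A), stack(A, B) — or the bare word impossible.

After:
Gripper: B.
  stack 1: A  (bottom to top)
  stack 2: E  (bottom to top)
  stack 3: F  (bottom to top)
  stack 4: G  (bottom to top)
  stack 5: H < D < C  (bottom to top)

impossible

target: towers=[A; E; F; G; H/D/C] holding=B
        putdown(B) → towers=[A; B; D/C; E; G; H/F] holding=-
       stack(B, G) → towers=[A; D/C; E; G/B; H/F] holding=-
       stack(B, A) → towers=[A/B; D/C; E; G; H/F] holding=-
       stack(B, E) → towers=[A; D/C; E/B; G; H/F] holding=-
       stack(B, F) → towers=[A; D/C; E; G; H/F/B] holding=-
       stack(B, C) → towers=[A; D/C/B; E; G; H/F] holding=-
none of the 6 applicable actions match → impossible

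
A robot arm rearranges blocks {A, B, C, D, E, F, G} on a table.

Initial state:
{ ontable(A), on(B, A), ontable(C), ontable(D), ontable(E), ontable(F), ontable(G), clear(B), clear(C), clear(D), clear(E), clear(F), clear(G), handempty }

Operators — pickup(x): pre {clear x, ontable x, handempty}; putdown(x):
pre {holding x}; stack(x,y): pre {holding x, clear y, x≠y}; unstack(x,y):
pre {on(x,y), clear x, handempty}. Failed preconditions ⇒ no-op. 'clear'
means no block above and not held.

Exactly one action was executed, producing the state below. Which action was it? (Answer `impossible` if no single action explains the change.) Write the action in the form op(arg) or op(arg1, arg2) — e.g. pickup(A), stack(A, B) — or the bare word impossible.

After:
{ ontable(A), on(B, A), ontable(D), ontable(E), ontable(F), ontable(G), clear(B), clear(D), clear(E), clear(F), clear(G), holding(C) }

pickup(C)

target: towers=[A/B; D; E; F; G] holding=C
     unstack(B, A) → towers=[A; C; D; E; F; G] holding=B
         pickup(F) → towers=[A/B; C; D; E; G] holding=F
         pickup(G) → towers=[A/B; C; D; E; F] holding=G
         pickup(D) → towers=[A/B; C; E; F; G] holding=D
         pickup(E) → towers=[A/B; C; D; F; G] holding=E
         pickup(C) → towers=[A/B; D; E; F; G] holding=C  ← match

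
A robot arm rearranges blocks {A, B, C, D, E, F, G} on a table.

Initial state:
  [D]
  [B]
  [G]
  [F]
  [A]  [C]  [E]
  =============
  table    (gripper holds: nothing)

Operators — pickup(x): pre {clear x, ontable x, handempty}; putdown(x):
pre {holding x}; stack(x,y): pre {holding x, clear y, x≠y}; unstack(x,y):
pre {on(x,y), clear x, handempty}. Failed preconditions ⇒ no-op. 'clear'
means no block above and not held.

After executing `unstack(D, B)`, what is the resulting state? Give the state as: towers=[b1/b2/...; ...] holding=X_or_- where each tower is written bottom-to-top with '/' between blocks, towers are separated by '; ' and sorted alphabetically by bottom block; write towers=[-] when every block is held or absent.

towers=[A/F/G/B; C; E] holding=D

before: towers=[A/F/G/B/D; C; E] holding=-
pre[unstack(D, B)]: on(D,B) yes, clear(D) yes, handempty yes
all met → apply unstack(D, B)
after:  towers=[A/F/G/B; C; E] holding=D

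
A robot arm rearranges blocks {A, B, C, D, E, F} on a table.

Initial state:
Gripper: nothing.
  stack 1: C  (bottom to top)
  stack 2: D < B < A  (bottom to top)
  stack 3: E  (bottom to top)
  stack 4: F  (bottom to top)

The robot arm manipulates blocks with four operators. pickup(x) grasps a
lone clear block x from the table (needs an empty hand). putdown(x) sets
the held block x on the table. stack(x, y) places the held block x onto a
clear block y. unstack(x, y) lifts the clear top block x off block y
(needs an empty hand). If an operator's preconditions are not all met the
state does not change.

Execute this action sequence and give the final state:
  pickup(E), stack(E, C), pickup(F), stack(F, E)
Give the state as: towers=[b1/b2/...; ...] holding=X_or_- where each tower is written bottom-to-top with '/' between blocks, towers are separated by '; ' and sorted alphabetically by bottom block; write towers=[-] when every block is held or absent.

step 1 (pickup(E)): towers=[C; D/B/A; F] holding=E
step 2 (stack(E, C)): towers=[C/E; D/B/A; F] holding=-
step 3 (pickup(F)): towers=[C/E; D/B/A] holding=F
step 4 (stack(F, E)): towers=[C/E/F; D/B/A] holding=-

towers=[C/E/F; D/B/A] holding=-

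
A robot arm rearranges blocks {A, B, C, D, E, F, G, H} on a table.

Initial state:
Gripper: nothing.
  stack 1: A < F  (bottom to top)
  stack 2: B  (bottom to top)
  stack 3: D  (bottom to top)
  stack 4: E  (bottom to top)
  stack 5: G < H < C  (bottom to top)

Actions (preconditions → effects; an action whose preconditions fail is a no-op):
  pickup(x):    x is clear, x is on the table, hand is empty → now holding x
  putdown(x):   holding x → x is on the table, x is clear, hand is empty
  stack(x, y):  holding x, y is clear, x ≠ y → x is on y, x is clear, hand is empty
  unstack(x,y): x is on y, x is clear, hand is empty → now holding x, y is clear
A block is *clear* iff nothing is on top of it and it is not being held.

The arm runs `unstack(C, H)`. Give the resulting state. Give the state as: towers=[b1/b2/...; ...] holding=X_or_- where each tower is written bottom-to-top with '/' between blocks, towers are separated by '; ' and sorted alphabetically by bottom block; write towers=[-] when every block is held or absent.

towers=[A/F; B; D; E; G/H] holding=C

before: towers=[A/F; B; D; E; G/H/C] holding=-
pre[unstack(C, H)]: on(C,H) ok, clear(C) ok, handempty ok
all met → apply unstack(C, H)
after:  towers=[A/F; B; D; E; G/H] holding=C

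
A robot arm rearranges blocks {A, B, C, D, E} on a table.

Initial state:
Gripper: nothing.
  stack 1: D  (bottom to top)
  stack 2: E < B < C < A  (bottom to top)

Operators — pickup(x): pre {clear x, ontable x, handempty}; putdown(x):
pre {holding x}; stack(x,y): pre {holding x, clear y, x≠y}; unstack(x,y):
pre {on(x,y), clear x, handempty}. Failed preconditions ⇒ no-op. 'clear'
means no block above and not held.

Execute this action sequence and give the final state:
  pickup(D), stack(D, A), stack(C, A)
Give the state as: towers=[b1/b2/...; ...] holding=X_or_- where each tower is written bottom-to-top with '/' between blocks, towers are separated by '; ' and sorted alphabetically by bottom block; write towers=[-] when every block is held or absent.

towers=[E/B/C/A/D] holding=-

step 1 (pickup(D)): towers=[E/B/C/A] holding=D
step 2 (stack(D, A)): towers=[E/B/C/A/D] holding=-
step 3 (stack(C, A)) [no-op]: towers=[E/B/C/A/D] holding=-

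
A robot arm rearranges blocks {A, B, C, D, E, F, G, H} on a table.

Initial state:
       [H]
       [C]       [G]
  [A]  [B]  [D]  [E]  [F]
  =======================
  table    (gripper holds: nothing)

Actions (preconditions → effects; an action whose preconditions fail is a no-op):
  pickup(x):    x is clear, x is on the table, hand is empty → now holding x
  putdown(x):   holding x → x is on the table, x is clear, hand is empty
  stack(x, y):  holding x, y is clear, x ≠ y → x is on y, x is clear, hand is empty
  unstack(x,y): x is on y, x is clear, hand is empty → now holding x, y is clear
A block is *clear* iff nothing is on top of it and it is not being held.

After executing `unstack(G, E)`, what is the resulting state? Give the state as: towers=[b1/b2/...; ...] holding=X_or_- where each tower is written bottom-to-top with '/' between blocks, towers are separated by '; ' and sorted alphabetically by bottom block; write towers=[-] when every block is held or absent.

before: towers=[A; B/C/H; D; E/G; F] holding=-
pre[unstack(G, E)]: on(G,E) yes, clear(G) yes, handempty yes
all met → apply unstack(G, E)
after:  towers=[A; B/C/H; D; E; F] holding=G

towers=[A; B/C/H; D; E; F] holding=G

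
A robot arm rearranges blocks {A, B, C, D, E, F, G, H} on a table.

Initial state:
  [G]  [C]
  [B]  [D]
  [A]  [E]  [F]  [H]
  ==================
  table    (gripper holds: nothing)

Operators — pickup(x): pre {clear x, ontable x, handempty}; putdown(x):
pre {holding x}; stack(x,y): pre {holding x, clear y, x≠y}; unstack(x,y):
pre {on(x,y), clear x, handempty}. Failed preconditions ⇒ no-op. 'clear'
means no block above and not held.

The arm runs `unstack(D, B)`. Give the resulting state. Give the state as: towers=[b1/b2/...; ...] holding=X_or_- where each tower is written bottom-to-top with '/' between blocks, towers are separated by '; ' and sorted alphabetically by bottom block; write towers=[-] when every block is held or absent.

before: towers=[A/B/G; E/D/C; F; H] holding=-
pre[unstack(D, B)]: on(D,B) no, clear(D) no, handempty yes
on(D,B), clear(D) unmet → unstack(D, B) is a no-op
after:  towers=[A/B/G; E/D/C; F; H] holding=-

towers=[A/B/G; E/D/C; F; H] holding=-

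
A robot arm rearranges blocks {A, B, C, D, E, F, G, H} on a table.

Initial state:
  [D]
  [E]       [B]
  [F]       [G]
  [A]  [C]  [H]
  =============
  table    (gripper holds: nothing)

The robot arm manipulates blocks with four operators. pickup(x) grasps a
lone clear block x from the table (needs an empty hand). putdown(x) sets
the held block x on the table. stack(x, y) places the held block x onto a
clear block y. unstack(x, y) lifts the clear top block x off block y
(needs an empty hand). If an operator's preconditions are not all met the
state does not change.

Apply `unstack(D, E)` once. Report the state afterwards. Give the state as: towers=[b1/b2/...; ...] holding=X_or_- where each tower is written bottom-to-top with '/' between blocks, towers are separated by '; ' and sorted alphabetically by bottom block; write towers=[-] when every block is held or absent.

before: towers=[A/F/E/D; C; H/G/B] holding=-
pre[unstack(D, E)]: on(D,E) ✓, clear(D) ✓, handempty ✓
all met → apply unstack(D, E)
after:  towers=[A/F/E; C; H/G/B] holding=D

towers=[A/F/E; C; H/G/B] holding=D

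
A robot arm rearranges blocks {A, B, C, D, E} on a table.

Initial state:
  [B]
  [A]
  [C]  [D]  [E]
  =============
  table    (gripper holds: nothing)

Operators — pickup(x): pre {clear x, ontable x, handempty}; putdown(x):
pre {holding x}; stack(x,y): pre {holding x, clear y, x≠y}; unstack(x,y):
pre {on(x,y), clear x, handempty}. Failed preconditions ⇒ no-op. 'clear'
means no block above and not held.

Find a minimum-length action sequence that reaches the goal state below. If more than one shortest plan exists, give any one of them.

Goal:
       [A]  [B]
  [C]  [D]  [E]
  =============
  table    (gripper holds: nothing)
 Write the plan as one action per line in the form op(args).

unstack(B, A)
stack(B, E)
unstack(A, C)
stack(A, D)

step 1 (unstack(B, A)): towers=[C/A; D; E] holding=B
step 2 (stack(B, E)): towers=[C/A; D; E/B] holding=-
step 3 (unstack(A, C)): towers=[C; D; E/B] holding=A
step 4 (stack(A, D)): towers=[C; D/A; E/B] holding=-
goal check: towers=[C; D/A; E/B] holding=- — reached (length 4, optimal by BFS)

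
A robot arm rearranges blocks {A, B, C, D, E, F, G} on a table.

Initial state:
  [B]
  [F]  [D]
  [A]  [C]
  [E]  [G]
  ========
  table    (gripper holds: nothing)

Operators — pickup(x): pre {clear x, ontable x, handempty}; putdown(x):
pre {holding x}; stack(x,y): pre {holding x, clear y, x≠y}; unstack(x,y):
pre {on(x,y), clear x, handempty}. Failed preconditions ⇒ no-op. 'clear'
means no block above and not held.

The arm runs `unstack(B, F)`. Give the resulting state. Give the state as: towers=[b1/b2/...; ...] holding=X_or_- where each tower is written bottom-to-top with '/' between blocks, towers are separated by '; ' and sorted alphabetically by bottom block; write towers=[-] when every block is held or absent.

before: towers=[E/A/F/B; G/C/D] holding=-
pre[unstack(B, F)]: on(B,F) yes, clear(B) yes, handempty yes
all met → apply unstack(B, F)
after:  towers=[E/A/F; G/C/D] holding=B

towers=[E/A/F; G/C/D] holding=B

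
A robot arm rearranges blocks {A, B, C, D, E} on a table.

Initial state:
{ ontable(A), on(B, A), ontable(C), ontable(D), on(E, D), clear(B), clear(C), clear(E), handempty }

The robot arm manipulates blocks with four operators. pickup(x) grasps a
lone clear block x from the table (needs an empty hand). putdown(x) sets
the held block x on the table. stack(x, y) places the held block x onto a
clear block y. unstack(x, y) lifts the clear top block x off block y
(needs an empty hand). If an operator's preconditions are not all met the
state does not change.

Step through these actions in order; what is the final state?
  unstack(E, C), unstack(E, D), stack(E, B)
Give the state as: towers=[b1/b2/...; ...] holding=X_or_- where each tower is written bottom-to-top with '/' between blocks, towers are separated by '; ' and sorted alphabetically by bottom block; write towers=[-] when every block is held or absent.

towers=[A/B/E; C; D] holding=-

step 1 (unstack(E, C)) [no-op]: towers=[A/B; C; D/E] holding=-
step 2 (unstack(E, D)): towers=[A/B; C; D] holding=E
step 3 (stack(E, B)): towers=[A/B/E; C; D] holding=-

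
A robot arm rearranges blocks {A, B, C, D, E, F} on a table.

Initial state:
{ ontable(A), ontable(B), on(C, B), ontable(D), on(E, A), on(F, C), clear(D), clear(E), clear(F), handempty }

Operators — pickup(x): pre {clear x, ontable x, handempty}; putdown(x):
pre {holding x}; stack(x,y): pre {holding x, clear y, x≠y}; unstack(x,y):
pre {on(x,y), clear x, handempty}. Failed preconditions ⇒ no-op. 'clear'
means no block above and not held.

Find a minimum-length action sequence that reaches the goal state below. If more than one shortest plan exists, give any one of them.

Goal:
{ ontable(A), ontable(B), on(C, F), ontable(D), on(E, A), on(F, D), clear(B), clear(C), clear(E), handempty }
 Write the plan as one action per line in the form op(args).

unstack(F, C)
stack(F, D)
unstack(C, B)
stack(C, F)

step 1 (unstack(F, C)): towers=[A/E; B/C; D] holding=F
step 2 (stack(F, D)): towers=[A/E; B/C; D/F] holding=-
step 3 (unstack(C, B)): towers=[A/E; B; D/F] holding=C
step 4 (stack(C, F)): towers=[A/E; B; D/F/C] holding=-
goal check: towers=[A/E; B; D/F/C] holding=- — reached (length 4, optimal by BFS)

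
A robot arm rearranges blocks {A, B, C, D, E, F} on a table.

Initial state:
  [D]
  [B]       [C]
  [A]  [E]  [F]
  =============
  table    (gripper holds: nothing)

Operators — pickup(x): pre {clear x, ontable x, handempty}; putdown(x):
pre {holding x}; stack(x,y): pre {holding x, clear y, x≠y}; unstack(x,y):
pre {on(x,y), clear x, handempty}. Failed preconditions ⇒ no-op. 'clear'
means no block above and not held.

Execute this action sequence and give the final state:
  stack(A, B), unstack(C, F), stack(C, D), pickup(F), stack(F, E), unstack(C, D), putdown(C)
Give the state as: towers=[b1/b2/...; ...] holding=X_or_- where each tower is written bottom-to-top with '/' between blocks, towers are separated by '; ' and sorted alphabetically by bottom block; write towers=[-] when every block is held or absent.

step 1 (stack(A, B)) [no-op]: towers=[A/B/D; E; F/C] holding=-
step 2 (unstack(C, F)): towers=[A/B/D; E; F] holding=C
step 3 (stack(C, D)): towers=[A/B/D/C; E; F] holding=-
step 4 (pickup(F)): towers=[A/B/D/C; E] holding=F
step 5 (stack(F, E)): towers=[A/B/D/C; E/F] holding=-
step 6 (unstack(C, D)): towers=[A/B/D; E/F] holding=C
step 7 (putdown(C)): towers=[A/B/D; C; E/F] holding=-

towers=[A/B/D; C; E/F] holding=-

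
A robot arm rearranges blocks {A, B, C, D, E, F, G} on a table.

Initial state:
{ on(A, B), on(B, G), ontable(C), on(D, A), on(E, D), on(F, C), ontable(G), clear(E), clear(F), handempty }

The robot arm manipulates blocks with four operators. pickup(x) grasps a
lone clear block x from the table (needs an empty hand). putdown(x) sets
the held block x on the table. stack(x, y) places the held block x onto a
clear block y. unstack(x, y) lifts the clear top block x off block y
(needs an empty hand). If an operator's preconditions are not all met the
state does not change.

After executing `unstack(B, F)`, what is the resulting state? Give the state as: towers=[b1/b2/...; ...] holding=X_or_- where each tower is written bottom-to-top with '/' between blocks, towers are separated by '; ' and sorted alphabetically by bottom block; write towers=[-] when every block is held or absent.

before: towers=[C/F; G/B/A/D/E] holding=-
pre[unstack(B, F)]: on(B,F) fail, clear(B) fail, handempty ok
on(B,F), clear(B) unmet → unstack(B, F) is a no-op
after:  towers=[C/F; G/B/A/D/E] holding=-

towers=[C/F; G/B/A/D/E] holding=-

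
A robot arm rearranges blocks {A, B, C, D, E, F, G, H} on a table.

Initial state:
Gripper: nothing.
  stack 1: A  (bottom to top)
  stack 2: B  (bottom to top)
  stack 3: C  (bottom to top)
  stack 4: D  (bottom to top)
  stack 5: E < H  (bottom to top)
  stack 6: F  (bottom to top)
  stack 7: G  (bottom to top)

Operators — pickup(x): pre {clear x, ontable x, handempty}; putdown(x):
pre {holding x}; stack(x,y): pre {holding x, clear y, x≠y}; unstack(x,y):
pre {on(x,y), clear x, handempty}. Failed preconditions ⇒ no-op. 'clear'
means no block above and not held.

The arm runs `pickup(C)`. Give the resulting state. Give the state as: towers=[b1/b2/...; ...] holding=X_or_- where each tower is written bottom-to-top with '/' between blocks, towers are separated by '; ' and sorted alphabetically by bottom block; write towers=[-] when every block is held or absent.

towers=[A; B; D; E/H; F; G] holding=C

before: towers=[A; B; C; D; E/H; F; G] holding=-
pre[pickup(C)]: clear(C) yes, ontable(C) yes, handempty yes
all met → apply pickup(C)
after:  towers=[A; B; D; E/H; F; G] holding=C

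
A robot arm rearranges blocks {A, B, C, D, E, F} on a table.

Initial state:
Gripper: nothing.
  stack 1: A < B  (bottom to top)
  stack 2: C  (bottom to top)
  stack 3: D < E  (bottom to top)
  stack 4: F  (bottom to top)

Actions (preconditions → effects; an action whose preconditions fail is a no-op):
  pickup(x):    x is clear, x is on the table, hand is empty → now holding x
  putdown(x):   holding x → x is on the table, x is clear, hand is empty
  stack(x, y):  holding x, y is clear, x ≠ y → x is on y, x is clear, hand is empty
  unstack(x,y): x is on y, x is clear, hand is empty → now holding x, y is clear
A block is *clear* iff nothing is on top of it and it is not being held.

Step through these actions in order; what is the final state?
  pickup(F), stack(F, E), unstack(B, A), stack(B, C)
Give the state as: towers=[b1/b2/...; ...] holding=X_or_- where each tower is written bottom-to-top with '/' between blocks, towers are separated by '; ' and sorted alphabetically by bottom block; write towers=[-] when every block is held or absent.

towers=[A; C/B; D/E/F] holding=-

step 1 (pickup(F)): towers=[A/B; C; D/E] holding=F
step 2 (stack(F, E)): towers=[A/B; C; D/E/F] holding=-
step 3 (unstack(B, A)): towers=[A; C; D/E/F] holding=B
step 4 (stack(B, C)): towers=[A; C/B; D/E/F] holding=-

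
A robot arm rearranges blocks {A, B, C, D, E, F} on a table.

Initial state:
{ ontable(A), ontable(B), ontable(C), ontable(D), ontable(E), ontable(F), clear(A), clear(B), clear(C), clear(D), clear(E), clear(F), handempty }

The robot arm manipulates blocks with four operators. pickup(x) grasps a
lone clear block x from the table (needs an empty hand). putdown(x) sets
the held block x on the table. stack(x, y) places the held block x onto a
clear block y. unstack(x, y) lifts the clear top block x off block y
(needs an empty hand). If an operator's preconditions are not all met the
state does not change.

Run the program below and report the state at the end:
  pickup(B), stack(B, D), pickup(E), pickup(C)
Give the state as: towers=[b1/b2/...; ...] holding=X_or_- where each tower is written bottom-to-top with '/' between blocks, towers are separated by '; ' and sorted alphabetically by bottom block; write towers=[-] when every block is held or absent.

towers=[A; C; D/B; F] holding=E

step 1 (pickup(B)): towers=[A; C; D; E; F] holding=B
step 2 (stack(B, D)): towers=[A; C; D/B; E; F] holding=-
step 3 (pickup(E)): towers=[A; C; D/B; F] holding=E
step 4 (pickup(C)) [no-op]: towers=[A; C; D/B; F] holding=E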